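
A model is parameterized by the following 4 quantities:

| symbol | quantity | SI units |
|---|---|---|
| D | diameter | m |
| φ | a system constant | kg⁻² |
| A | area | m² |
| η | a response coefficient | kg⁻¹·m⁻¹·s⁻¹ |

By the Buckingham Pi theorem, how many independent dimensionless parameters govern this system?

1

There are 4 variables and 3 base dimensions (M, L, T).
The dimension matrix has rank 3.
Independent dimensionless groups: 4 − 3 = 1.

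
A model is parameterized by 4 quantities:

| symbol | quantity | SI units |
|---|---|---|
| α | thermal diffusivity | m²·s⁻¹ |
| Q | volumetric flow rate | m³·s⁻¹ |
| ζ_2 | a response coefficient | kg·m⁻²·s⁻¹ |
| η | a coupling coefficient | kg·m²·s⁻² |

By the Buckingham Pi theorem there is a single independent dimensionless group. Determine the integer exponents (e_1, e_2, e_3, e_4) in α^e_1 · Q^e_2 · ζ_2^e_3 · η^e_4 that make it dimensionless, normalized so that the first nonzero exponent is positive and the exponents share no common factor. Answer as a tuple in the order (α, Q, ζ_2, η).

M: e_1·(0) + e_2·(0) + e_3·(1) + e_4·(1) = 0
L: e_1·(2) + e_2·(3) + e_3·(-2) + e_4·(2) = 0
T: e_1·(-1) + e_2·(-1) + e_3·(-1) + e_4·(-2) = 0
Solving this homogeneous linear system for the smallest-integer solution (first nonzero entry positive) gives (1, -2, -1, 1).

(1, -2, -1, 1)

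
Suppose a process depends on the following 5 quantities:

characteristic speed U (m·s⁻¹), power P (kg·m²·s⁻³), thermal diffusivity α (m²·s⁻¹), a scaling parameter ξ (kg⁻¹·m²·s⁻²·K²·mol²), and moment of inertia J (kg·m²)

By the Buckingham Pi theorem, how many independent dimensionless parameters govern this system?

There are 5 variables and 5 base dimensions (M, L, T, Θ, N).
The dimension matrix has rank 4 (less than 5: the dimension vectors are linearly dependent).
Independent dimensionless groups: 5 − 4 = 1.

1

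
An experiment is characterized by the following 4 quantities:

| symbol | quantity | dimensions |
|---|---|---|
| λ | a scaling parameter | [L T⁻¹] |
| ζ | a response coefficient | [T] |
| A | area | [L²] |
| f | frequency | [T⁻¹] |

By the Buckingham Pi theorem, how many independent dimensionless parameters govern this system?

2

There are 4 variables and 2 base dimensions (L, T).
The dimension matrix has rank 2.
Independent dimensionless groups: 4 − 2 = 2.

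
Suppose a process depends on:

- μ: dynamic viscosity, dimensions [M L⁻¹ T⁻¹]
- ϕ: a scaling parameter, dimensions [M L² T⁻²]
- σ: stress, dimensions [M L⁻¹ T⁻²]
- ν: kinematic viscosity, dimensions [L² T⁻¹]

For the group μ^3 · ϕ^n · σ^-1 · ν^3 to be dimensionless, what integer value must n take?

Balance the M exponent: (1)·n from ϕ, plus 3·(1) − (1) + 3·(0) = 2 from the rest, must sum to zero.
n + 2 = 0, so n = -2.

-2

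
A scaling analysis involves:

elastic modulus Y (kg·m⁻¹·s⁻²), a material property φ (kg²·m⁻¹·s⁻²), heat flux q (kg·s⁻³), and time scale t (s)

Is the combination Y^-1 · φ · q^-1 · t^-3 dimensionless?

yes

Sum the exponent of each base dimension across the product:
  M: −[Y]_M + [φ]_M − [q]_M − 3·[t]_M = −(1) + (2) − (1) − 3·(0) = 0
  L: −[Y]_L + [φ]_L − [q]_L − 3·[t]_L = −(-1) + (-1) − (0) − 3·(0) = 0
  T: −[Y]_T + [φ]_T − [q]_T − 3·[t]_T = −(-2) + (-2) − (-3) − 3·(1) = 0
All base exponents vanish — dimensionless.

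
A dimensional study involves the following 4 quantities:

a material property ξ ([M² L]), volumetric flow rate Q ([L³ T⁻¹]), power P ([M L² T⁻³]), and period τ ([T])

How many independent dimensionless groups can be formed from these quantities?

There are 4 variables and 3 base dimensions (M, L, T).
The dimension matrix has rank 3.
Independent dimensionless groups: 4 − 3 = 1.

1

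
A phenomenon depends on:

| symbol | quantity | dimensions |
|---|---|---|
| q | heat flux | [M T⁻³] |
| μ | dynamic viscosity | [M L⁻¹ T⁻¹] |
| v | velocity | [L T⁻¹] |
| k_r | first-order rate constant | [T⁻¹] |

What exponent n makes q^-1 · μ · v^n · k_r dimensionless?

1

Balance the L exponent: (1)·n from v, plus −(0) + (-1) + (0) = -1 from the rest, must sum to zero.
n − 1 = 0, so n = 1.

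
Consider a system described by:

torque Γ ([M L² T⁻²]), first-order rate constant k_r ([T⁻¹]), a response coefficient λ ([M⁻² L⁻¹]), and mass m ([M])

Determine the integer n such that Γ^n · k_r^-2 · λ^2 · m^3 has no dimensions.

Balance the M exponent: (1)·n from Γ, plus −2·(0) + 2·(-2) + 3·(1) = -1 from the rest, must sum to zero.
n − 1 = 0, so n = 1.

1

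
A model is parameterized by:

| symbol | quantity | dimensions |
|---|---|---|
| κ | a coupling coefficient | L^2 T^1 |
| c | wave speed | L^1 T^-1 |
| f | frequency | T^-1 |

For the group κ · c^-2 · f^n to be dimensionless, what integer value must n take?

3

Balance the T exponent: (-1)·n from f, plus (1) − 2·(-1) = 3 from the rest, must sum to zero.
−n + 3 = 0, so n = 3.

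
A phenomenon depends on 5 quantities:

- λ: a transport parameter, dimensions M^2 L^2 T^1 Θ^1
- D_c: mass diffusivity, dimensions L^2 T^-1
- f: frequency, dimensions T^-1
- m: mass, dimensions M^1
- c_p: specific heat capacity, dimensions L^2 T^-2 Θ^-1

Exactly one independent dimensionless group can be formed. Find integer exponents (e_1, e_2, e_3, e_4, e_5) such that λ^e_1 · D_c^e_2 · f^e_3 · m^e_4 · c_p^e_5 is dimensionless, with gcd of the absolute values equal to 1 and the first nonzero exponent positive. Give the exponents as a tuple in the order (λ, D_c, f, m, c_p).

M: e_1·(2) + e_2·(0) + e_3·(0) + e_4·(1) + e_5·(0) = 0
L: e_1·(2) + e_2·(2) + e_3·(0) + e_4·(0) + e_5·(2) = 0
T: e_1·(1) + e_2·(-1) + e_3·(-1) + e_4·(0) + e_5·(-2) = 0
Θ: e_1·(1) + e_2·(0) + e_3·(0) + e_4·(0) + e_5·(-1) = 0
Solving this homogeneous linear system for the smallest-integer solution (first nonzero entry positive) gives (1, -2, 1, -2, 1).

(1, -2, 1, -2, 1)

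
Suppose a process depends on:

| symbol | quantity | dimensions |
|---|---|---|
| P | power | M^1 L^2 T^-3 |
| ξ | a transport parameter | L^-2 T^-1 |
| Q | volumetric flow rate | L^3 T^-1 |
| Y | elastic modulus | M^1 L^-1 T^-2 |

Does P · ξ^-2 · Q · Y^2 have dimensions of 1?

Sum the exponent of each base dimension across the product:
  M: [P]_M − 2·[ξ]_M + [Q]_M + 2·[Y]_M = (1) − 2·(0) + (0) + 2·(1) = 3
  L: [P]_L − 2·[ξ]_L + [Q]_L + 2·[Y]_L = (2) − 2·(-2) + (3) + 2·(-1) = 7
  T: [P]_T − 2·[ξ]_T + [Q]_T + 2·[Y]_T = (-3) − 2·(-1) + (-1) + 2·(-2) = -6
Net dimensions [M³ L⁷ T⁻⁶] ≠ [1] — not dimensionless.

no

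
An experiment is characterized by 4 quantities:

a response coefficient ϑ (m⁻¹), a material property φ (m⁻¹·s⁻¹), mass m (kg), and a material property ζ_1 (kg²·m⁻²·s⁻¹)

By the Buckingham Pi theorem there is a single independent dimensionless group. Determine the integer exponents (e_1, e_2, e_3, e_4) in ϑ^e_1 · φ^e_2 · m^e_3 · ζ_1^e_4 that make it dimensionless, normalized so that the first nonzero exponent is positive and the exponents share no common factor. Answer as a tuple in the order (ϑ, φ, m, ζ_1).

M: e_1·(0) + e_2·(0) + e_3·(1) + e_4·(2) = 0
L: e_1·(-1) + e_2·(-1) + e_3·(0) + e_4·(-2) = 0
T: e_1·(0) + e_2·(-1) + e_3·(0) + e_4·(-1) = 0
Solving this homogeneous linear system for the smallest-integer solution (first nonzero entry positive) gives (1, 1, 2, -1).

(1, 1, 2, -1)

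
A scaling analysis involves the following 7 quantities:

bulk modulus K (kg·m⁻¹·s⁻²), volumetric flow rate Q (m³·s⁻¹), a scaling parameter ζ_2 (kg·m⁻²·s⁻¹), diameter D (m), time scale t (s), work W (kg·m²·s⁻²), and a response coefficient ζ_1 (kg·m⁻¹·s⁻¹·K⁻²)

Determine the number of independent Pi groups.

There are 7 variables and 4 base dimensions (M, L, T, Θ).
The dimension matrix has rank 4.
Independent dimensionless groups: 7 − 4 = 3.

3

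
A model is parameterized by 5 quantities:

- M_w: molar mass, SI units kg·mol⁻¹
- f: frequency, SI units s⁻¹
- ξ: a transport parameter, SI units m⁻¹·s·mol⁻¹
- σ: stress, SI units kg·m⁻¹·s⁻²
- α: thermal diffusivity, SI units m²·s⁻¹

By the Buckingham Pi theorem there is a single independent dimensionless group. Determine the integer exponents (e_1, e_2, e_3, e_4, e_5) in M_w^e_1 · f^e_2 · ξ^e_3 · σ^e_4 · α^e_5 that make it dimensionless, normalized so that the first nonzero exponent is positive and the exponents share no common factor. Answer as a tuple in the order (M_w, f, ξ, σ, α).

M: e_1·(1) + e_2·(0) + e_3·(0) + e_4·(1) + e_5·(0) = 0
L: e_1·(0) + e_2·(0) + e_3·(-1) + e_4·(-1) + e_5·(2) = 0
T: e_1·(0) + e_2·(-1) + e_3·(1) + e_4·(-2) + e_5·(-1) = 0
N: e_1·(-1) + e_2·(0) + e_3·(-1) + e_4·(0) + e_5·(0) = 0
Solving this homogeneous linear system for the smallest-integer solution (first nonzero entry positive) gives (1, 2, -1, -1, -1).

(1, 2, -1, -1, -1)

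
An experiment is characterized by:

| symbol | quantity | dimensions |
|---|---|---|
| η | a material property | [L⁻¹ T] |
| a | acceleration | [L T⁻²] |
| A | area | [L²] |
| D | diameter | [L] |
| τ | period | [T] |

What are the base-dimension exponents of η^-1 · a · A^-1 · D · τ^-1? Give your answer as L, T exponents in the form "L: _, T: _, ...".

L: 1, T: -4

Collect each base-dimension exponent across the product:
  L: −(-1) + (1) − (2) + (1) − (0) = 1
  T: −(1) + (-2) − (0) + (0) − (1) = -4
So the dimensions are [L T⁻⁴].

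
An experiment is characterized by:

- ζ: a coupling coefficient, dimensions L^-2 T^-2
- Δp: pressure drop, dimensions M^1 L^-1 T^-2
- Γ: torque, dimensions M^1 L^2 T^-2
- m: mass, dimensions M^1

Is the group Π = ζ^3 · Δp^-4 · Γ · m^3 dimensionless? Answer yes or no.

Sum the exponent of each base dimension across the product:
  M: 3·[ζ]_M − 4·[Δp]_M + [Γ]_M + 3·[m]_M = 3·(0) − 4·(1) + (1) + 3·(1) = 0
  L: 3·[ζ]_L − 4·[Δp]_L + [Γ]_L + 3·[m]_L = 3·(-2) − 4·(-1) + (2) + 3·(0) = 0
  T: 3·[ζ]_T − 4·[Δp]_T + [Γ]_T + 3·[m]_T = 3·(-2) − 4·(-2) + (-2) + 3·(0) = 0
All base exponents vanish — dimensionless.

yes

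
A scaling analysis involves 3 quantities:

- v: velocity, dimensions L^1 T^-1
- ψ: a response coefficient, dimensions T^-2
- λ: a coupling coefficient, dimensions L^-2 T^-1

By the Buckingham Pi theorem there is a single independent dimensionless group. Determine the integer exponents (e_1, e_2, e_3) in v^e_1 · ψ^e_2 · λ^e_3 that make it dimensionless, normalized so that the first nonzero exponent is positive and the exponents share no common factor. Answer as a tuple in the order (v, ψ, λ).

L: e_1·(1) + e_2·(0) + e_3·(-2) = 0
T: e_1·(-1) + e_2·(-2) + e_3·(-1) = 0
Solving this homogeneous linear system for the smallest-integer solution (first nonzero entry positive) gives (4, -3, 2).

(4, -3, 2)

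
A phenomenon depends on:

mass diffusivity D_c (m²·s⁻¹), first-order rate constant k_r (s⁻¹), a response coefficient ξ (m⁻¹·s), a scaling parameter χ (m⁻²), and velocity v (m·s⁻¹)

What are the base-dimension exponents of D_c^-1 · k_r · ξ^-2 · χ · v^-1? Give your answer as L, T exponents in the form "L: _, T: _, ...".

L: -3, T: -1

Collect each base-dimension exponent across the product:
  L: −(2) + (0) − 2·(-1) + (-2) − (1) = -3
  T: −(-1) + (-1) − 2·(1) + (0) − (-1) = -1
So the dimensions are [L⁻³ T⁻¹].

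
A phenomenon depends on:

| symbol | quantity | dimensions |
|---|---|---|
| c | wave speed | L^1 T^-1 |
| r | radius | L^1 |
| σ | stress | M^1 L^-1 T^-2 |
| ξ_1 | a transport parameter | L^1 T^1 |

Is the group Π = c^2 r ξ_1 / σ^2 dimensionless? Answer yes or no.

no

Sum the exponent of each base dimension across the product:
  M: 2·[c]_M + [r]_M − 2·[σ]_M + [ξ_1]_M = 2·(0) + (0) − 2·(1) + (0) = -2
  L: 2·[c]_L + [r]_L − 2·[σ]_L + [ξ_1]_L = 2·(1) + (1) − 2·(-1) + (1) = 6
  T: 2·[c]_T + [r]_T − 2·[σ]_T + [ξ_1]_T = 2·(-1) + (0) − 2·(-2) + (1) = 3
Net dimensions [M⁻² L⁶ T³] ≠ [1] — not dimensionless.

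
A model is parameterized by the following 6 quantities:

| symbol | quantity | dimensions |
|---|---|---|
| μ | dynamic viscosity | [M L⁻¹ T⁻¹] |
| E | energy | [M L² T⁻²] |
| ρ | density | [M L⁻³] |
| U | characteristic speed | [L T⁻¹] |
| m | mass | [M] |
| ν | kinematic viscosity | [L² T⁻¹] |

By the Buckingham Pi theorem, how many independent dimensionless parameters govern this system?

There are 6 variables and 3 base dimensions (M, L, T).
The dimension matrix has rank 3.
Independent dimensionless groups: 6 − 3 = 3.

3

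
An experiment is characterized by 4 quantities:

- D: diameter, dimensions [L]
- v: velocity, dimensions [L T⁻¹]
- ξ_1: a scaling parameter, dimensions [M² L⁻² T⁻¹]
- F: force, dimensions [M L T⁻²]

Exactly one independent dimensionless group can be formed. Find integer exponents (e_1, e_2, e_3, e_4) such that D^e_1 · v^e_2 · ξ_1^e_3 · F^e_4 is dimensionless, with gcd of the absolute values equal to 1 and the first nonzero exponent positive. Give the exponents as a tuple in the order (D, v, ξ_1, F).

M: e_1·(0) + e_2·(0) + e_3·(2) + e_4·(1) = 0
L: e_1·(1) + e_2·(1) + e_3·(-2) + e_4·(1) = 0
T: e_1·(0) + e_2·(-1) + e_3·(-1) + e_4·(-2) = 0
Solving this homogeneous linear system for the smallest-integer solution (first nonzero entry positive) gives (1, 3, 1, -2).

(1, 3, 1, -2)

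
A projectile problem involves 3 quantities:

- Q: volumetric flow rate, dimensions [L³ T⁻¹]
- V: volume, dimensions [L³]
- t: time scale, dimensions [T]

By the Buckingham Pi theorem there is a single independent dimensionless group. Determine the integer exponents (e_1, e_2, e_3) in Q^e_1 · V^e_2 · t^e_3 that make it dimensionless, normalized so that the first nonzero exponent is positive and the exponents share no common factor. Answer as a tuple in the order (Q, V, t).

L: e_1·(3) + e_2·(3) + e_3·(0) = 0
T: e_1·(-1) + e_2·(0) + e_3·(1) = 0
Solving this homogeneous linear system for the smallest-integer solution (first nonzero entry positive) gives (1, -1, 1).

(1, -1, 1)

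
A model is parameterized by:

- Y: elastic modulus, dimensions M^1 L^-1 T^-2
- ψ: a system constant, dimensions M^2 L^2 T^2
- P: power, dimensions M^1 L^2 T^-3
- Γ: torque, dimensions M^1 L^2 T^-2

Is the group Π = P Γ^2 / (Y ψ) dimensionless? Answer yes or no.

Sum the exponent of each base dimension across the product:
  M: −[Y]_M − [ψ]_M + [P]_M + 2·[Γ]_M = −(1) − (2) + (1) + 2·(1) = 0
  L: −[Y]_L − [ψ]_L + [P]_L + 2·[Γ]_L = −(-1) − (2) + (2) + 2·(2) = 5
  T: −[Y]_T − [ψ]_T + [P]_T + 2·[Γ]_T = −(-2) − (2) + (-3) + 2·(-2) = -7
Net dimensions [L⁵ T⁻⁷] ≠ [1] — not dimensionless.

no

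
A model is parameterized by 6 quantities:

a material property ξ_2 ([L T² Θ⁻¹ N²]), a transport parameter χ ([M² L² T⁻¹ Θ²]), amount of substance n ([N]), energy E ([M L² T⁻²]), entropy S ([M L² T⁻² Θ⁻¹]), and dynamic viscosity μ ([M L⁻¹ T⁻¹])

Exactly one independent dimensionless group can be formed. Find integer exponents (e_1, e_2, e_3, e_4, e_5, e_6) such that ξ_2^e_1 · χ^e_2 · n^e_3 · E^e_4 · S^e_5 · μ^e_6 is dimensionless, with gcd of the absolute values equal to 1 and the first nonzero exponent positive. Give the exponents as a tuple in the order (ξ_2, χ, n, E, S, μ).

M: e_1·(0) + e_2·(2) + e_3·(0) + e_4·(1) + e_5·(1) + e_6·(1) = 0
L: e_1·(1) + e_2·(2) + e_3·(0) + e_4·(2) + e_5·(2) + e_6·(-1) = 0
T: e_1·(2) + e_2·(-1) + e_3·(0) + e_4·(-2) + e_5·(-2) + e_6·(-1) = 0
Θ: e_1·(-1) + e_2·(2) + e_3·(0) + e_4·(0) + e_5·(-1) + e_6·(0) = 0
N: e_1·(2) + e_2·(0) + e_3·(1) + e_4·(0) + e_5·(0) + e_6·(0) = 0
Solving this homogeneous linear system for the smallest-integer solution (first nonzero entry positive) gives (1, -1, -2, 4, -3, 1).

(1, -1, -2, 4, -3, 1)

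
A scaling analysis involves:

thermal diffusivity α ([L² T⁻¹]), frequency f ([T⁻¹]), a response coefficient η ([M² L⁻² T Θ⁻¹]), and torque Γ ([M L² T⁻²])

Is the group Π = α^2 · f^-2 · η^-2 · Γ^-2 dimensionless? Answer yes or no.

no

Sum the exponent of each base dimension across the product:
  M: 2·[α]_M − 2·[f]_M − 2·[η]_M − 2·[Γ]_M = 2·(0) − 2·(0) − 2·(2) − 2·(1) = -6
  L: 2·[α]_L − 2·[f]_L − 2·[η]_L − 2·[Γ]_L = 2·(2) − 2·(0) − 2·(-2) − 2·(2) = 4
  T: 2·[α]_T − 2·[f]_T − 2·[η]_T − 2·[Γ]_T = 2·(-1) − 2·(-1) − 2·(1) − 2·(-2) = 2
  Θ: 2·[α]_Θ − 2·[f]_Θ − 2·[η]_Θ − 2·[Γ]_Θ = 2·(0) − 2·(0) − 2·(-1) − 2·(0) = 2
Net dimensions [M⁻⁶ L⁴ T² Θ²] ≠ [1] — not dimensionless.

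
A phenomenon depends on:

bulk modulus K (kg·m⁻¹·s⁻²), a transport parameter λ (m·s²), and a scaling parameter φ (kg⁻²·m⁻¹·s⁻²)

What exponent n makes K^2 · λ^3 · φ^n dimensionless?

1

Balance the M exponent: (-2)·n from φ, plus 2·(1) + 3·(0) = 2 from the rest, must sum to zero.
-2n + 2 = 0, so n = 1.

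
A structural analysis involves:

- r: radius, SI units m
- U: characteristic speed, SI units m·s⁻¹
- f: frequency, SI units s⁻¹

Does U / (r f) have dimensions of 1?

yes

Sum the exponent of each base dimension across the product:
  M: −[r]_M + [U]_M − [f]_M = −(0) + (0) − (0) = 0
  L: −[r]_L + [U]_L − [f]_L = −(1) + (1) − (0) = 0
  T: −[r]_T + [U]_T − [f]_T = −(0) + (-1) − (-1) = 0
All base exponents vanish — dimensionless.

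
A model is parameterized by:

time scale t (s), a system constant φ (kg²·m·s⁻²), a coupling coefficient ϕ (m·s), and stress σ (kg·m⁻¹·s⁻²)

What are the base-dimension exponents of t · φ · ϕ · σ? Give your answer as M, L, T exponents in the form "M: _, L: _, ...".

M: 3, L: 1, T: -2

Collect each base-dimension exponent across the product:
  M: (0) + (2) + (0) + (1) = 3
  L: (0) + (1) + (1) + (-1) = 1
  T: (1) + (-2) + (1) + (-2) = -2
So the dimensions are [M³ L T⁻²].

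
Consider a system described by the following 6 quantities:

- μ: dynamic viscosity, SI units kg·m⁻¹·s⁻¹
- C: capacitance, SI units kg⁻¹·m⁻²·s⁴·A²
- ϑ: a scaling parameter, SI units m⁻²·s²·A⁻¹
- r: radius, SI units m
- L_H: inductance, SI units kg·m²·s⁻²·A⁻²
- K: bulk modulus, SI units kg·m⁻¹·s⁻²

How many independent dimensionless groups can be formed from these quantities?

2

There are 6 variables and 4 base dimensions (M, L, T, I).
The dimension matrix has rank 4.
Independent dimensionless groups: 6 − 4 = 2.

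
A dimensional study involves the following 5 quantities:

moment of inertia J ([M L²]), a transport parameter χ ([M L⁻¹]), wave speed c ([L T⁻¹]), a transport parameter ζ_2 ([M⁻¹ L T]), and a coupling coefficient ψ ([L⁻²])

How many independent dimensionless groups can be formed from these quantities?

2

There are 5 variables and 3 base dimensions (M, L, T).
The dimension matrix has rank 3.
Independent dimensionless groups: 5 − 3 = 2.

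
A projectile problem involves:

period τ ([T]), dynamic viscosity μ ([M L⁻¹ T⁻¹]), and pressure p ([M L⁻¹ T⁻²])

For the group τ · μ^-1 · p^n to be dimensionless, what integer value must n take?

Balance the M exponent: (1)·n from p, plus (0) − (1) = -1 from the rest, must sum to zero.
n − 1 = 0, so n = 1.

1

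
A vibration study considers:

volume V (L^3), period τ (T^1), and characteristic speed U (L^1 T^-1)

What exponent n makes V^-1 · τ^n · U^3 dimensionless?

Balance the T exponent: (1)·n from τ, plus −(0) + 3·(-1) = -3 from the rest, must sum to zero.
n − 3 = 0, so n = 3.

3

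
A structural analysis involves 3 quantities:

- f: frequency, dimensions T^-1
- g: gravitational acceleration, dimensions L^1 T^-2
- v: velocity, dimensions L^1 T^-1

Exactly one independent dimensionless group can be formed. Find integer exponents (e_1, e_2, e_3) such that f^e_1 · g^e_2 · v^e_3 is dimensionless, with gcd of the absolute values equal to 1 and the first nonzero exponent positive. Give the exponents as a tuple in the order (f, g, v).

(1, -1, 1)

L: e_1·(0) + e_2·(1) + e_3·(1) = 0
T: e_1·(-1) + e_2·(-2) + e_3·(-1) = 0
Solving this homogeneous linear system for the smallest-integer solution (first nonzero entry positive) gives (1, -1, 1).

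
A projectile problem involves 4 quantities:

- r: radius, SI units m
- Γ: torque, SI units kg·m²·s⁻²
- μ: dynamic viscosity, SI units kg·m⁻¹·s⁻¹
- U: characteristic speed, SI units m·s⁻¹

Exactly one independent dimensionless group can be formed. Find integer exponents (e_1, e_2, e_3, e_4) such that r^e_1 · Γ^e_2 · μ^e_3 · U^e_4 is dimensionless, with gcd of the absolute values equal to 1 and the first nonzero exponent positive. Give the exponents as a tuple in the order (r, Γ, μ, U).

M: e_1·(0) + e_2·(1) + e_3·(1) + e_4·(0) = 0
L: e_1·(1) + e_2·(2) + e_3·(-1) + e_4·(1) = 0
T: e_1·(0) + e_2·(-2) + e_3·(-1) + e_4·(-1) = 0
Solving this homogeneous linear system for the smallest-integer solution (first nonzero entry positive) gives (2, -1, 1, 1).

(2, -1, 1, 1)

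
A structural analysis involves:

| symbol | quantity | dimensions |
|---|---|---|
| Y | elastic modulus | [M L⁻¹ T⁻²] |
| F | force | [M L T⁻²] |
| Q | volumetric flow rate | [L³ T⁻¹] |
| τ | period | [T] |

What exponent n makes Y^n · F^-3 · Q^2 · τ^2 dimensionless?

Balance the M exponent: (1)·n from Y, plus −3·(1) + 2·(0) + 2·(0) = -3 from the rest, must sum to zero.
n − 3 = 0, so n = 3.

3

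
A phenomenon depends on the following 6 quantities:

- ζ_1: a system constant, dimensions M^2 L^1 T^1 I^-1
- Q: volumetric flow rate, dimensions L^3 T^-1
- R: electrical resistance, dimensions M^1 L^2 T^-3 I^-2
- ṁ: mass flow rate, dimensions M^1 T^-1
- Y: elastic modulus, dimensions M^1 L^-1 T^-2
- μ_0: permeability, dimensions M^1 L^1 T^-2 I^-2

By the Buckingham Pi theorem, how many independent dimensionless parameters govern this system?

2

There are 6 variables and 4 base dimensions (M, L, T, I).
The dimension matrix has rank 4.
Independent dimensionless groups: 6 − 4 = 2.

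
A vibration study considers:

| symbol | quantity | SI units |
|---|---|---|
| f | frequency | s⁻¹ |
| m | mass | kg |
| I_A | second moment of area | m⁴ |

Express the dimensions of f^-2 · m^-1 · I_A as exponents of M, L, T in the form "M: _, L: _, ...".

M: -1, L: 4, T: 2

Collect each base-dimension exponent across the product:
  M: −2·(0) − (1) + (0) = -1
  L: −2·(0) − (0) + (4) = 4
  T: −2·(-1) − (0) + (0) = 2
So the dimensions are [M⁻¹ L⁴ T²].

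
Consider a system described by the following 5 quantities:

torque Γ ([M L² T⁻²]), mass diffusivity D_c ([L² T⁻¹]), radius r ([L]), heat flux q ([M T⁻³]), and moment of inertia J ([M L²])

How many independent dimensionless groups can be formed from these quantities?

2

There are 5 variables and 3 base dimensions (M, L, T).
The dimension matrix has rank 3.
Independent dimensionless groups: 5 − 3 = 2.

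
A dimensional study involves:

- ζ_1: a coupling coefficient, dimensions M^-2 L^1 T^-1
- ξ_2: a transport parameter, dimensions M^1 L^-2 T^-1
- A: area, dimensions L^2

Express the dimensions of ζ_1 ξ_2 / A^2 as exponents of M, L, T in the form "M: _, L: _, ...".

Collect each base-dimension exponent across the product:
  M: (-2) + (1) − 2·(0) = -1
  L: (1) + (-2) − 2·(2) = -5
  T: (-1) + (-1) − 2·(0) = -2
So the dimensions are [M⁻¹ L⁻⁵ T⁻²].

M: -1, L: -5, T: -2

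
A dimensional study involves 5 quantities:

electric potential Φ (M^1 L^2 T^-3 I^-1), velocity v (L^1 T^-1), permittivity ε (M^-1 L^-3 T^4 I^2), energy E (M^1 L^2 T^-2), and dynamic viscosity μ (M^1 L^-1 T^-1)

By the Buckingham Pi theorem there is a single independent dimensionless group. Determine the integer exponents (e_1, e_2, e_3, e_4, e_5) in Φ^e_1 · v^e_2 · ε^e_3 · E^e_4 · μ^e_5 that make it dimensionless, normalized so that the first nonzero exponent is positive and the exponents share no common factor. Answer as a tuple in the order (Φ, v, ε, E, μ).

(4, -1, 2, -1, -1)

M: e_1·(1) + e_2·(0) + e_3·(-1) + e_4·(1) + e_5·(1) = 0
L: e_1·(2) + e_2·(1) + e_3·(-3) + e_4·(2) + e_5·(-1) = 0
T: e_1·(-3) + e_2·(-1) + e_3·(4) + e_4·(-2) + e_5·(-1) = 0
I: e_1·(-1) + e_2·(0) + e_3·(2) + e_4·(0) + e_5·(0) = 0
Solving this homogeneous linear system for the smallest-integer solution (first nonzero entry positive) gives (4, -1, 2, -1, -1).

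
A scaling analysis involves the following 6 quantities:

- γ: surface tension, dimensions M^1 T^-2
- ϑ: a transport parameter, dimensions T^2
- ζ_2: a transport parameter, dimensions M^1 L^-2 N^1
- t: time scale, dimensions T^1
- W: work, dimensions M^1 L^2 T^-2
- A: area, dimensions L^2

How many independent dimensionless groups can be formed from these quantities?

There are 6 variables and 4 base dimensions (M, L, T, N).
The dimension matrix has rank 4.
Independent dimensionless groups: 6 − 4 = 2.

2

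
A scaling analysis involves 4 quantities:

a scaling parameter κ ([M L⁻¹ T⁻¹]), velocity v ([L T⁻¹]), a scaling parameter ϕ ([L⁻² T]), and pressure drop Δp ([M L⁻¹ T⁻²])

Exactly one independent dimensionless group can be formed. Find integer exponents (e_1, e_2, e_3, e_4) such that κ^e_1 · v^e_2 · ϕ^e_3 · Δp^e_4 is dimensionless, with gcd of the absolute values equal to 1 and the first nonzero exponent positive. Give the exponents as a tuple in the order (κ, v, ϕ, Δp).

M: e_1·(1) + e_2·(0) + e_3·(0) + e_4·(1) = 0
L: e_1·(-1) + e_2·(1) + e_3·(-2) + e_4·(-1) = 0
T: e_1·(-1) + e_2·(-1) + e_3·(1) + e_4·(-2) = 0
Solving this homogeneous linear system for the smallest-integer solution (first nonzero entry positive) gives (1, 2, 1, -1).

(1, 2, 1, -1)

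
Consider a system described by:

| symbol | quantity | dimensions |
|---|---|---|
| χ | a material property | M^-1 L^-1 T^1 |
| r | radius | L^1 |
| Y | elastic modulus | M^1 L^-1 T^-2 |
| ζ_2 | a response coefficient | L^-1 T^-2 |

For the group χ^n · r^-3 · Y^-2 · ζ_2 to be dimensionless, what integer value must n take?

-2

Balance the M exponent: (-1)·n from χ, plus −3·(0) − 2·(1) + (0) = -2 from the rest, must sum to zero.
−n − 2 = 0, so n = -2.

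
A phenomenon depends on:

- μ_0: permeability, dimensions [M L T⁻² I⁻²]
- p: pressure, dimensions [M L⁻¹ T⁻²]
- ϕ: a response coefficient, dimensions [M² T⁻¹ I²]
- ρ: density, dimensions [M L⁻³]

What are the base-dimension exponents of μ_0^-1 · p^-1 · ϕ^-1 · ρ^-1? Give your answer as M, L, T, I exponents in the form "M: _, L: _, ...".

M: -5, L: 3, T: 5, I: 0

Collect each base-dimension exponent across the product:
  M: −(1) − (1) − (2) − (1) = -5
  L: −(1) − (-1) − (0) − (-3) = 3
  T: −(-2) − (-2) − (-1) − (0) = 5
  I: −(-2) − (0) − (2) − (0) = 0
So the dimensions are [M⁻⁵ L³ T⁵].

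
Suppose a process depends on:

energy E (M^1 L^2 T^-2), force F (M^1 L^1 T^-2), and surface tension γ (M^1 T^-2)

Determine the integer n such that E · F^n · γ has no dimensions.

-2

Balance the M exponent: (1)·n from F, plus (1) + (1) = 2 from the rest, must sum to zero.
n + 2 = 0, so n = -2.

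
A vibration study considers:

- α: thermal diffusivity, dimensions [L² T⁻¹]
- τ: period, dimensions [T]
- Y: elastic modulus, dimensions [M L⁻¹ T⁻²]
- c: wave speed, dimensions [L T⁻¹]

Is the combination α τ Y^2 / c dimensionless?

no

Sum the exponent of each base dimension across the product:
  M: [α]_M + [τ]_M + 2·[Y]_M − [c]_M = (0) + (0) + 2·(1) − (0) = 2
  L: [α]_L + [τ]_L + 2·[Y]_L − [c]_L = (2) + (0) + 2·(-1) − (1) = -1
  T: [α]_T + [τ]_T + 2·[Y]_T − [c]_T = (-1) + (1) + 2·(-2) − (-1) = -3
Net dimensions [M² L⁻¹ T⁻³] ≠ [1] — not dimensionless.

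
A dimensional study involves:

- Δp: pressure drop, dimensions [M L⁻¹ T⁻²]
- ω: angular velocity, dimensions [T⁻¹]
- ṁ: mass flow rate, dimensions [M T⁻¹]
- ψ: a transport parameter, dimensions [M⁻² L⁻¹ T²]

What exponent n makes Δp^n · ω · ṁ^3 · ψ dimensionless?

-1

Balance the M exponent: (1)·n from Δp, plus (0) + 3·(1) + (-2) = 1 from the rest, must sum to zero.
n + 1 = 0, so n = -1.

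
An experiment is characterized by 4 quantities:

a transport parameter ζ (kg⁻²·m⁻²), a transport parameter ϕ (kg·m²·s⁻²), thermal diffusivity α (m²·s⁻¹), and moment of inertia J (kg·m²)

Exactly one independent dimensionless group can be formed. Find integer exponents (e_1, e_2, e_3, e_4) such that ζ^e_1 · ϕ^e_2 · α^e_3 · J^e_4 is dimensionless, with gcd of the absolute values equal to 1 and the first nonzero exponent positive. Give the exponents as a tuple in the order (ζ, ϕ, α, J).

(2, 1, -2, 3)

M: e_1·(-2) + e_2·(1) + e_3·(0) + e_4·(1) = 0
L: e_1·(-2) + e_2·(2) + e_3·(2) + e_4·(2) = 0
T: e_1·(0) + e_2·(-2) + e_3·(-1) + e_4·(0) = 0
Solving this homogeneous linear system for the smallest-integer solution (first nonzero entry positive) gives (2, 1, -2, 3).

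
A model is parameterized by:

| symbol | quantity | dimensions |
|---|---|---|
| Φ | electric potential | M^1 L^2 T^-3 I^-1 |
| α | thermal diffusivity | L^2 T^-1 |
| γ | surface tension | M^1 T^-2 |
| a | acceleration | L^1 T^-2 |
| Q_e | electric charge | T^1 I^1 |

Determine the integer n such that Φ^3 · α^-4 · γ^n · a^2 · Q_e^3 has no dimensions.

-3

Balance the M exponent: (1)·n from γ, plus 3·(1) − 4·(0) + 2·(0) + 3·(0) = 3 from the rest, must sum to zero.
n + 3 = 0, so n = -3.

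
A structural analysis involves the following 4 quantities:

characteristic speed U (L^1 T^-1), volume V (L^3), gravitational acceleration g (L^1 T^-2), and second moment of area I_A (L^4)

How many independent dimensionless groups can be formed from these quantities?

There are 4 variables and 2 base dimensions (L, T).
The dimension matrix has rank 2.
Independent dimensionless groups: 4 − 2 = 2.

2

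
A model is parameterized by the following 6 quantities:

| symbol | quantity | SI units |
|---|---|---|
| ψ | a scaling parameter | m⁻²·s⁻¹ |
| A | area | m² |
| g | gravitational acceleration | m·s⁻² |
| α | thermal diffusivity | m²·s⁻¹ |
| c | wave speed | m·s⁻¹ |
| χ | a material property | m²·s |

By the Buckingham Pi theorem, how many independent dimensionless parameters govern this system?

There are 6 variables and 2 base dimensions (L, T).
The dimension matrix has rank 2.
Independent dimensionless groups: 6 − 2 = 4.

4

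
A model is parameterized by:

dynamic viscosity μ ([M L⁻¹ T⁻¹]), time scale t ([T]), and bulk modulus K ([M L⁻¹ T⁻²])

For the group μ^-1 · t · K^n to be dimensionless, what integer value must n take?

1

Balance the M exponent: (1)·n from K, plus −(1) + (0) = -1 from the rest, must sum to zero.
n − 1 = 0, so n = 1.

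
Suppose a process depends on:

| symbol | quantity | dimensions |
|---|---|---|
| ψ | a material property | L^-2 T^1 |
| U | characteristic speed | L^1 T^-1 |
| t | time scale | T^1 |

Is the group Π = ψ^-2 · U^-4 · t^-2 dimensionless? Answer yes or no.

Sum the exponent of each base dimension across the product:
  L: −2·[ψ]_L − 4·[U]_L − 2·[t]_L = −2·(-2) − 4·(1) − 2·(0) = 0
  T: −2·[ψ]_T − 4·[U]_T − 2·[t]_T = −2·(1) − 4·(-1) − 2·(1) = 0
All base exponents vanish — dimensionless.

yes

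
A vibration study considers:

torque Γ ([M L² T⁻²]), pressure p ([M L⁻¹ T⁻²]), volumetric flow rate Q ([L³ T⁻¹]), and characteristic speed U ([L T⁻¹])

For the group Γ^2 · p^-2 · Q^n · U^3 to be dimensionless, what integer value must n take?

-3

Balance the L exponent: (3)·n from Q, plus 2·(2) − 2·(-1) + 3·(1) = 9 from the rest, must sum to zero.
3n + 9 = 0, so n = -3.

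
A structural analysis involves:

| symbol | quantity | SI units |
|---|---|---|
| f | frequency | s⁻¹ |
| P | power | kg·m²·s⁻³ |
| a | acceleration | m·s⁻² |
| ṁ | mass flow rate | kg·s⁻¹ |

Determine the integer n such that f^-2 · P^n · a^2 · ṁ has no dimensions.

Balance the M exponent: (1)·n from P, plus −2·(0) + 2·(0) + (1) = 1 from the rest, must sum to zero.
n + 1 = 0, so n = -1.

-1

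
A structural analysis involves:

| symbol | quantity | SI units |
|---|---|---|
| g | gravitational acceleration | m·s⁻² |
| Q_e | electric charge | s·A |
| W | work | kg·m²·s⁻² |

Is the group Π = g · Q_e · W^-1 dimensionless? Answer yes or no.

Sum the exponent of each base dimension across the product:
  M: [g]_M + [Q_e]_M − [W]_M = (0) + (0) − (1) = -1
  L: [g]_L + [Q_e]_L − [W]_L = (1) + (0) − (2) = -1
  T: [g]_T + [Q_e]_T − [W]_T = (-2) + (1) − (-2) = 1
  I: [g]_I + [Q_e]_I − [W]_I = (0) + (1) − (0) = 1
Net dimensions [M⁻¹ L⁻¹ T I] ≠ [1] — not dimensionless.

no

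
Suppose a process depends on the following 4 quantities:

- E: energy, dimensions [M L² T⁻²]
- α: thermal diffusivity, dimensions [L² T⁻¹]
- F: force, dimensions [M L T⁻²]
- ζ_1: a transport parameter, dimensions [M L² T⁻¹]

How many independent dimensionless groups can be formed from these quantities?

1

There are 4 variables and 3 base dimensions (M, L, T).
The dimension matrix has rank 3.
Independent dimensionless groups: 4 − 3 = 1.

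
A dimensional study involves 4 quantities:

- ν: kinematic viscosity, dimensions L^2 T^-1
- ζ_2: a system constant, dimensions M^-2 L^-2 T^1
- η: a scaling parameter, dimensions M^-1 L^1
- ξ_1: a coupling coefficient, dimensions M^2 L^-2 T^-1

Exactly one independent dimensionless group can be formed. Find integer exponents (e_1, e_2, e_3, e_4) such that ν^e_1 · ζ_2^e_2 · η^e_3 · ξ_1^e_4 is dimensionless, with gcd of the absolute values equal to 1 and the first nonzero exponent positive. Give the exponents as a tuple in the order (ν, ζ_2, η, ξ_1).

(2, 1, -4, -1)

M: e_1·(0) + e_2·(-2) + e_3·(-1) + e_4·(2) = 0
L: e_1·(2) + e_2·(-2) + e_3·(1) + e_4·(-2) = 0
T: e_1·(-1) + e_2·(1) + e_3·(0) + e_4·(-1) = 0
Solving this homogeneous linear system for the smallest-integer solution (first nonzero entry positive) gives (2, 1, -4, -1).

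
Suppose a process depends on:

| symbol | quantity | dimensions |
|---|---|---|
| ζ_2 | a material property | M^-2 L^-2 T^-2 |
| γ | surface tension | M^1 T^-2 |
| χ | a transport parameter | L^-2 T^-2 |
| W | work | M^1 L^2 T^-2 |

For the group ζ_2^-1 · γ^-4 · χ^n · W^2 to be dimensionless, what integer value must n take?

3

Balance the L exponent: (-2)·n from χ, plus −(-2) − 4·(0) + 2·(2) = 6 from the rest, must sum to zero.
-2n + 6 = 0, so n = 3.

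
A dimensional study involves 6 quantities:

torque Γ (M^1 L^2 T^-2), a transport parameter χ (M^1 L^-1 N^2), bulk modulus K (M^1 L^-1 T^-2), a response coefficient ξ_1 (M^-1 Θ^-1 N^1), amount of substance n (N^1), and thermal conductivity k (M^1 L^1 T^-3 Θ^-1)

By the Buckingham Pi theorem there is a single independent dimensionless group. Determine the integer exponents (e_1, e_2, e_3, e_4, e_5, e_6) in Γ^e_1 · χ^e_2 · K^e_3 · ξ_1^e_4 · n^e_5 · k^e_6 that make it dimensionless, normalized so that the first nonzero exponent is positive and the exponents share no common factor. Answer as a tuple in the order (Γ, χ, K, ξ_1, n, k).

M: e_1·(1) + e_2·(1) + e_3·(1) + e_4·(-1) + e_5·(0) + e_6·(1) = 0
L: e_1·(2) + e_2·(-1) + e_3·(-1) + e_4·(0) + e_5·(0) + e_6·(1) = 0
T: e_1·(-2) + e_2·(0) + e_3·(-2) + e_4·(0) + e_5·(0) + e_6·(-3) = 0
Θ: e_1·(0) + e_2·(0) + e_3·(0) + e_4·(-1) + e_5·(0) + e_6·(-1) = 0
N: e_1·(0) + e_2·(2) + e_3·(0) + e_4·(1) + e_5·(1) + e_6·(0) = 0
Solving this homogeneous linear system for the smallest-integer solution (first nonzero entry positive) gives (2, 1, 1, 2, -4, -2).

(2, 1, 1, 2, -4, -2)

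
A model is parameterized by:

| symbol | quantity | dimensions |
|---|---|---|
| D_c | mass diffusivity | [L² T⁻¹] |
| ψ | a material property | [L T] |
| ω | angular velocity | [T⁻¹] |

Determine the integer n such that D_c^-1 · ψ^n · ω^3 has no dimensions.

Balance the L exponent: (1)·n from ψ, plus −(2) + 3·(0) = -2 from the rest, must sum to zero.
n − 2 = 0, so n = 2.

2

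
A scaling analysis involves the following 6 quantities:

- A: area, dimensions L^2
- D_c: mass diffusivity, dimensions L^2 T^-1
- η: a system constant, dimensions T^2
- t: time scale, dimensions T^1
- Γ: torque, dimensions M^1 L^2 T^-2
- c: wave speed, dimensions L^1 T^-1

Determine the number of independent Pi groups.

3

There are 6 variables and 3 base dimensions (M, L, T).
The dimension matrix has rank 3.
Independent dimensionless groups: 6 − 3 = 3.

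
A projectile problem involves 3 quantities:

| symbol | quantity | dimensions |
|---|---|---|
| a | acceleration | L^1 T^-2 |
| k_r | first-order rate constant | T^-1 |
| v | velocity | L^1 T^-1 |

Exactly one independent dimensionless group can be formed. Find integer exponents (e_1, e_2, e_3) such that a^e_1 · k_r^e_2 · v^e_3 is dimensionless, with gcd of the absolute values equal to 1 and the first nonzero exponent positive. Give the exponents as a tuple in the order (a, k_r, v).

(1, -1, -1)

L: e_1·(1) + e_2·(0) + e_3·(1) = 0
T: e_1·(-2) + e_2·(-1) + e_3·(-1) = 0
Solving this homogeneous linear system for the smallest-integer solution (first nonzero entry positive) gives (1, -1, -1).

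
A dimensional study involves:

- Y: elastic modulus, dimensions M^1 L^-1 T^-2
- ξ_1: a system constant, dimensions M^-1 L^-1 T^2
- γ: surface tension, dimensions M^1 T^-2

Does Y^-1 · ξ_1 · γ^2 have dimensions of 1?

yes

Sum the exponent of each base dimension across the product:
  M: −[Y]_M + [ξ_1]_M + 2·[γ]_M = −(1) + (-1) + 2·(1) = 0
  L: −[Y]_L + [ξ_1]_L + 2·[γ]_L = −(-1) + (-1) + 2·(0) = 0
  T: −[Y]_T + [ξ_1]_T + 2·[γ]_T = −(-2) + (2) + 2·(-2) = 0
All base exponents vanish — dimensionless.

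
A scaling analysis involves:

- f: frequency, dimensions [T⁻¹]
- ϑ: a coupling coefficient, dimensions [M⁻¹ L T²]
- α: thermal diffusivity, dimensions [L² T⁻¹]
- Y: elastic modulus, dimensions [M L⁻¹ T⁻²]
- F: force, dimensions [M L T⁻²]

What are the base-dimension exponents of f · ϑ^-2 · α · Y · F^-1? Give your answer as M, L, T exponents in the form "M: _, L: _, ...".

Collect each base-dimension exponent across the product:
  M: (0) − 2·(-1) + (0) + (1) − (1) = 2
  L: (0) − 2·(1) + (2) + (-1) − (1) = -2
  T: (-1) − 2·(2) + (-1) + (-2) − (-2) = -6
So the dimensions are [M² L⁻² T⁻⁶].

M: 2, L: -2, T: -6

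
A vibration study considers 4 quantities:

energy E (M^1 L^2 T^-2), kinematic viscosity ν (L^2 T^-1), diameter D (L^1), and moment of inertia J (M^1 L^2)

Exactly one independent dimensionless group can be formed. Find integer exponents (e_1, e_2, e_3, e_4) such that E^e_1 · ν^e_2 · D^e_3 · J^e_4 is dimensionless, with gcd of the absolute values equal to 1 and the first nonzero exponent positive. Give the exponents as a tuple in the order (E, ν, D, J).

(1, -2, 4, -1)

M: e_1·(1) + e_2·(0) + e_3·(0) + e_4·(1) = 0
L: e_1·(2) + e_2·(2) + e_3·(1) + e_4·(2) = 0
T: e_1·(-2) + e_2·(-1) + e_3·(0) + e_4·(0) = 0
Solving this homogeneous linear system for the smallest-integer solution (first nonzero entry positive) gives (1, -2, 4, -1).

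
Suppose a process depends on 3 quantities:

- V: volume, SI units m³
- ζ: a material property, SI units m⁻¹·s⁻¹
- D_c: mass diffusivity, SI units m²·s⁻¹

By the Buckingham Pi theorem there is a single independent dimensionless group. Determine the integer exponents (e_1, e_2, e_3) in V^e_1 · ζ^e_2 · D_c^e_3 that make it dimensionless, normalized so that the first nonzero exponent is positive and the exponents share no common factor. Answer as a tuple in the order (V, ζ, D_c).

L: e_1·(3) + e_2·(-1) + e_3·(2) = 0
T: e_1·(0) + e_2·(-1) + e_3·(-1) = 0
Solving this homogeneous linear system for the smallest-integer solution (first nonzero entry positive) gives (1, 1, -1).

(1, 1, -1)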